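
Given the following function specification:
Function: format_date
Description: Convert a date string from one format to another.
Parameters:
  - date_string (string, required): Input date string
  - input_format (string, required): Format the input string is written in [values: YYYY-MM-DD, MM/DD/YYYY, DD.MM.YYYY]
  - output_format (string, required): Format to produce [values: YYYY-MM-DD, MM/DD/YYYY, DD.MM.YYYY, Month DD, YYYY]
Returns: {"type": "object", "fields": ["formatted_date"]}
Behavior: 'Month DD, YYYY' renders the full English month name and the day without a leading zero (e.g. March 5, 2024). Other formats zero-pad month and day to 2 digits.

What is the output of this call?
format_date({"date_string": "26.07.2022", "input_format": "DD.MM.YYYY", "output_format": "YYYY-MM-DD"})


Parse '26.07.2022' as DD.MM.YYYY: year=2022, month=7, day=26
Render as YYYY-MM-DD: 2022-07-26
Output:
{"formatted_date": "2022-07-26"}


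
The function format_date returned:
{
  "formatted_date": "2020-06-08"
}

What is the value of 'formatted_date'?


2020-06-08


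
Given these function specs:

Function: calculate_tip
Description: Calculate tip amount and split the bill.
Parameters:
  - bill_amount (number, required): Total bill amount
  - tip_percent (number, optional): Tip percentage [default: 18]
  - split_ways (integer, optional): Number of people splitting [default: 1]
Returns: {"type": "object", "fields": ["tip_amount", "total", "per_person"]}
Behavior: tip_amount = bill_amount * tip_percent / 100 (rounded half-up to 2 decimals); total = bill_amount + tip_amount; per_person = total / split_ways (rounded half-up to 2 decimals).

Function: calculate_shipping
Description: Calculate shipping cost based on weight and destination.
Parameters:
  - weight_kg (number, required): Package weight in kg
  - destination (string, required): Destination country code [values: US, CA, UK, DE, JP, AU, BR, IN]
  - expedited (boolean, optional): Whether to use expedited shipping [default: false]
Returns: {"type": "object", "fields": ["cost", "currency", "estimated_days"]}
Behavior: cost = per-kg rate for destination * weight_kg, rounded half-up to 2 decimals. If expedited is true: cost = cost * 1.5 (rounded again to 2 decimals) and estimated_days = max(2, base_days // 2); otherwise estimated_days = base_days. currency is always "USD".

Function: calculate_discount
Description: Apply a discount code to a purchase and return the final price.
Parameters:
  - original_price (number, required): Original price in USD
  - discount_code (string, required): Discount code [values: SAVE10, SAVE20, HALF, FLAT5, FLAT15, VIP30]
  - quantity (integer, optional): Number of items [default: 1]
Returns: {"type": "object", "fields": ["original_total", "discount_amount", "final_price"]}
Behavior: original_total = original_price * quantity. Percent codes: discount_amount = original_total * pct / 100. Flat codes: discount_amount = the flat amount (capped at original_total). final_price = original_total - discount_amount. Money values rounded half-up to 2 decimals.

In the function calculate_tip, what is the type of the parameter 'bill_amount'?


The calculate_tip spec declares:
  - bill_amount (number, required): Total bill amount
Type:
number


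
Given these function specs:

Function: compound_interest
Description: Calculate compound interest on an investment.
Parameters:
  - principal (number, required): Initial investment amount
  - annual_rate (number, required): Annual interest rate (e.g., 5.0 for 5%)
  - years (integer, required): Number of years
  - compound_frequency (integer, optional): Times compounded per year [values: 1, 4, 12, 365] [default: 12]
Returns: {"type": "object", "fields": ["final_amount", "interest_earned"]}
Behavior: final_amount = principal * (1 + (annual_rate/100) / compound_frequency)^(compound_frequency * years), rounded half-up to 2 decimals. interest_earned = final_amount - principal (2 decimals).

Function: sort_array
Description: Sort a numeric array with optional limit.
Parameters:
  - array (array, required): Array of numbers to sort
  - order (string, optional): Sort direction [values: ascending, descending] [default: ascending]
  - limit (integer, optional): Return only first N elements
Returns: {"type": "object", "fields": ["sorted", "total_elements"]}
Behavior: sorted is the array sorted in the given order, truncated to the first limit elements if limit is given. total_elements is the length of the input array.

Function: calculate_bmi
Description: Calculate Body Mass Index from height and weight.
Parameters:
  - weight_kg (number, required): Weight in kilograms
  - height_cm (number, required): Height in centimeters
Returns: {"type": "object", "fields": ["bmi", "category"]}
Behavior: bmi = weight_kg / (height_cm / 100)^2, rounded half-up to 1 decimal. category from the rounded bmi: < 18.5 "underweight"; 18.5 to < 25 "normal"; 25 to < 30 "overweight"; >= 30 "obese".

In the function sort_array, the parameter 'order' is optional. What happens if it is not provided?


The sort_array spec declares:
  - order (string, optional): Sort direction [values: ascending, descending] [default: ascending]
It defaults to ascending


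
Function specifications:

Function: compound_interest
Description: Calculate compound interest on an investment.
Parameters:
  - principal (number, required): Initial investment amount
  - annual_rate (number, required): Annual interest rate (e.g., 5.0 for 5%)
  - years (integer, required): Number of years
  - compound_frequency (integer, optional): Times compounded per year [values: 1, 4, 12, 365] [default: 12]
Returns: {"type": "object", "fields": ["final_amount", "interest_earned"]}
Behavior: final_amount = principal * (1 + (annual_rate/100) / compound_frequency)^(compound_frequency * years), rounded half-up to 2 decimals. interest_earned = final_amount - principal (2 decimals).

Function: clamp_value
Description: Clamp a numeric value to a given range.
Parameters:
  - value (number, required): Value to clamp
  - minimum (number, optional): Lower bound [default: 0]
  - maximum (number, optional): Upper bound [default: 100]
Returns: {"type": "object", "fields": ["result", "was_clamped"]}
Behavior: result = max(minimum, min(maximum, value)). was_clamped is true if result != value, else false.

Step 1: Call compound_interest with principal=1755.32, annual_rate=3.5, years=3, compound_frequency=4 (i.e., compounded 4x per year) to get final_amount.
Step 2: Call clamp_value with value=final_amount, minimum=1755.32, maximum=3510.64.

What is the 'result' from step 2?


Step 1: compound_interest
  rate per period = 3.5/100/4 = 0.00875 (keep full precision); periods = 4 * 3 = 12
  (1 + 0.00875)^12 = 1.11020345
  final_amount = 1755.32 * 1.11020345 = 1948.762321 -> 1948.76
  interest_earned = 1948.76 - 1755.32 = 193.44
  -> final_amount = 1948.76
Step 2: clamp_value(value=1948.76, minimum=1755.32, maximum=3510.64)
  result = max(1755.32, min(3510.64, 1948.76)) = max(1755.32, 1948.76) = 1948.76
  was_clamped = (1948.76 != 1948.76) = false
  -> result = 1948.76
1948.76


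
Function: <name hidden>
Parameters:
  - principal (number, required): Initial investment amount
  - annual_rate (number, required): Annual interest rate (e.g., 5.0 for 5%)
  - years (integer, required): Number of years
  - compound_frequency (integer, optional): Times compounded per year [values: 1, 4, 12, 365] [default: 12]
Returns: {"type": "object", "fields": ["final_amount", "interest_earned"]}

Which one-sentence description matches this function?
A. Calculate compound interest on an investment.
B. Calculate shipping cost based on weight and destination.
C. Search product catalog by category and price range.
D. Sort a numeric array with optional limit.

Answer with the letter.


Parameters principal, annual_rate, years, compound_frequency and return ["final_amount", "interest_earned"] fit: Calculate compound interest on an investment.
A


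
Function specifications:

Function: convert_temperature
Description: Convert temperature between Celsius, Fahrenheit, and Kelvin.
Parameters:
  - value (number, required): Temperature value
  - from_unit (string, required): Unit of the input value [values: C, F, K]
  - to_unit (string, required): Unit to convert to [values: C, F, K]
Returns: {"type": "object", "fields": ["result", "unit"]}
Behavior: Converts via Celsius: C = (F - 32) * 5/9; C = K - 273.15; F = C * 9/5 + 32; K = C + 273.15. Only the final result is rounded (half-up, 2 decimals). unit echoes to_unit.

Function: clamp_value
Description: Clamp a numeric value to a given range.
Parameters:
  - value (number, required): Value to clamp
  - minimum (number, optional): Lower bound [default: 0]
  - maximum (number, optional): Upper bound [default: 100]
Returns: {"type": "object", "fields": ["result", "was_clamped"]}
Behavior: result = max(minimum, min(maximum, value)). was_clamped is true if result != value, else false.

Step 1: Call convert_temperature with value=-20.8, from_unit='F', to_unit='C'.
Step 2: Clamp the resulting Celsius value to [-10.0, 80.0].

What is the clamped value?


Step 1: convert_temperature(value=-20.8, from_unit=F, to_unit=C)
  To C: (-20.8 - 32) * 5/9 = -29.333333
  Target is C: -29.333333
  Round to 2 decimals: -29.33
  -> result = -29.33 C
Step 2: clamp_value(value=-29.33, minimum=-10.0, maximum=80.0)
  result = max(-10.0, min(80.0, -29.33)) = max(-10.0, -29.33) = -10.0
  was_clamped = (-10.0 != -29.33) = true
  -> result = -10.0
-10.0


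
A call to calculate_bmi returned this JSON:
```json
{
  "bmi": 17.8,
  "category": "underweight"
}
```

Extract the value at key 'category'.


underweight


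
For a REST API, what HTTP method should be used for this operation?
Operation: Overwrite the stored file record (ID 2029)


GET = read, POST = create, PUT = update/replace, DELETE = remove
This operation is an update/replace.
PUT


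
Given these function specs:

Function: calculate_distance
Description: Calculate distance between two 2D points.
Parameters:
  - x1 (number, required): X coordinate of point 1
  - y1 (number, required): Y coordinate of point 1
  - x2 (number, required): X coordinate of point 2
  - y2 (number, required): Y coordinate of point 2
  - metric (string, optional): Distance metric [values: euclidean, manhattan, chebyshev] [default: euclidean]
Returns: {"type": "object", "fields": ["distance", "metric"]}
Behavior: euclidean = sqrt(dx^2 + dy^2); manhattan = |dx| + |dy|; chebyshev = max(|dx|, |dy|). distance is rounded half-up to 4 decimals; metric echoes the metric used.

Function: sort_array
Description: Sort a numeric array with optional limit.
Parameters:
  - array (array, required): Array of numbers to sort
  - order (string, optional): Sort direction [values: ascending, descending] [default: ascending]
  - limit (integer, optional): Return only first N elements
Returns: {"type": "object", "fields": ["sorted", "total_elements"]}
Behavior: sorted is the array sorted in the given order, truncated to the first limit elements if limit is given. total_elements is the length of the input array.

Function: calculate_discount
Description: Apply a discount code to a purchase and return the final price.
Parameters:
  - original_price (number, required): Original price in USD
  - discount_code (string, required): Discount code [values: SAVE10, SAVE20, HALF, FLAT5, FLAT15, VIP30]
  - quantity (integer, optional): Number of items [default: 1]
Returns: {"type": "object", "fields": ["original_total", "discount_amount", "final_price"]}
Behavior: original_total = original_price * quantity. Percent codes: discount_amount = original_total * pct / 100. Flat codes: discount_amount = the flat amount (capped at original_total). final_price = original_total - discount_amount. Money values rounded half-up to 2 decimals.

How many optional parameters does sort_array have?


Parameters of sort_array: array (required), order (optional), limit (optional)
Optional count:
2


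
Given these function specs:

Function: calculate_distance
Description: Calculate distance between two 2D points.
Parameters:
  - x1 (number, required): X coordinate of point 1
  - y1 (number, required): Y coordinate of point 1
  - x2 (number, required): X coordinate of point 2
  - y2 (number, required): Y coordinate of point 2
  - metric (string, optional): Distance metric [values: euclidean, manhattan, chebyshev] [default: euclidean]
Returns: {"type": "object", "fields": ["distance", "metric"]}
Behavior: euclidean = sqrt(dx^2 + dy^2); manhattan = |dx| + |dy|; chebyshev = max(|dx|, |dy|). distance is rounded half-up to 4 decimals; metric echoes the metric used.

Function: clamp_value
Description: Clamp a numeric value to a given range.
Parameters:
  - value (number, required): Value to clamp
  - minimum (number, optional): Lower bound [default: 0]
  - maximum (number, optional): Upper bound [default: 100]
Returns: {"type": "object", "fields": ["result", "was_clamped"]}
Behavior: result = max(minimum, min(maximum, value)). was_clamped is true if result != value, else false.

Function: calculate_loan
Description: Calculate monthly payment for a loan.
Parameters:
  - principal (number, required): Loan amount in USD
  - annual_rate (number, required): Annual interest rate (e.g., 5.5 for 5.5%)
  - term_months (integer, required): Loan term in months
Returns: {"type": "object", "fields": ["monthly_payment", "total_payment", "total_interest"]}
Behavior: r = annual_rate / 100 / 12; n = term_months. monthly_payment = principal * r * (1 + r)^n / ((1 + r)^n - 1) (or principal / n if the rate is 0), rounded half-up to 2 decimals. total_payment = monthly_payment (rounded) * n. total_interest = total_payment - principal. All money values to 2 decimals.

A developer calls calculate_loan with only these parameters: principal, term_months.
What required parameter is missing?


Required parameters: principal, annual_rate, term_months
Provided: principal, term_months
Missing: annual_rate
annual_rate


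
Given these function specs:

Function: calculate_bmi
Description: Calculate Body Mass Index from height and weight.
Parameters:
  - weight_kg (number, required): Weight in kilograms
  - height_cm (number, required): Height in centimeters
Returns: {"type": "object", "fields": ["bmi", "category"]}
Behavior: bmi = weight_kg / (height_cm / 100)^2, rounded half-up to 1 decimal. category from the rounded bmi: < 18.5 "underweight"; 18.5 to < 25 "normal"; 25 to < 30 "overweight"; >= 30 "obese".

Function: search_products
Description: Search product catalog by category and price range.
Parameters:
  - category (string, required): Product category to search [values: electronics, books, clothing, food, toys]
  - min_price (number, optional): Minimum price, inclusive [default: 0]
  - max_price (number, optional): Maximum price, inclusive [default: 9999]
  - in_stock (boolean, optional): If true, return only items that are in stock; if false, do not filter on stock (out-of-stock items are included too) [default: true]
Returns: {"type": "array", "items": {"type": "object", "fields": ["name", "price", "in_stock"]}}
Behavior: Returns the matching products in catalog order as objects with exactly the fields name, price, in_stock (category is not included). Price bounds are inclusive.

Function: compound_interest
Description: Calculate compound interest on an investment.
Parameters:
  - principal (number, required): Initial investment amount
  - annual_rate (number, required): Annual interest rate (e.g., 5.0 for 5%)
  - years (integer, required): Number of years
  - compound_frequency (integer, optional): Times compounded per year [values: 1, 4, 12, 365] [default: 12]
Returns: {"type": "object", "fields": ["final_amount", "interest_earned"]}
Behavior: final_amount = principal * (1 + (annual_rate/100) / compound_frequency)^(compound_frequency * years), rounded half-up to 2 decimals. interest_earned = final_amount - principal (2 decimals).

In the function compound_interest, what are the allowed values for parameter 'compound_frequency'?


The compound_interest spec declares:
  - compound_frequency (integer, optional): Times compounded per year [values: 1, 4, 12, 365] [default: 12]
Allowed values:
1, 4, 12, 365


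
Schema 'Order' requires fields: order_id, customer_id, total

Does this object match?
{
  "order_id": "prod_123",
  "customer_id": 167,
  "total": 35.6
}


Checking required fields... All present.
Valid - all required fields present


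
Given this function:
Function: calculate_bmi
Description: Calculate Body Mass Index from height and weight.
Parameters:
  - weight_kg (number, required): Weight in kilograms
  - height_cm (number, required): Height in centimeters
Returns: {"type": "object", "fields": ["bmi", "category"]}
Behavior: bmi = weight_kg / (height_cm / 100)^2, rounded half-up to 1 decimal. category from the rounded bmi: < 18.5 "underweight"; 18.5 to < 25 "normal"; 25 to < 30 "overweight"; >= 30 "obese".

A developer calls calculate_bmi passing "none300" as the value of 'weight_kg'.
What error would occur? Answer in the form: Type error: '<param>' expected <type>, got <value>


Spec: 'weight_kg' is declared as number; "none300" is a string.
Type error: 'weight_kg' expected number, got "none300"


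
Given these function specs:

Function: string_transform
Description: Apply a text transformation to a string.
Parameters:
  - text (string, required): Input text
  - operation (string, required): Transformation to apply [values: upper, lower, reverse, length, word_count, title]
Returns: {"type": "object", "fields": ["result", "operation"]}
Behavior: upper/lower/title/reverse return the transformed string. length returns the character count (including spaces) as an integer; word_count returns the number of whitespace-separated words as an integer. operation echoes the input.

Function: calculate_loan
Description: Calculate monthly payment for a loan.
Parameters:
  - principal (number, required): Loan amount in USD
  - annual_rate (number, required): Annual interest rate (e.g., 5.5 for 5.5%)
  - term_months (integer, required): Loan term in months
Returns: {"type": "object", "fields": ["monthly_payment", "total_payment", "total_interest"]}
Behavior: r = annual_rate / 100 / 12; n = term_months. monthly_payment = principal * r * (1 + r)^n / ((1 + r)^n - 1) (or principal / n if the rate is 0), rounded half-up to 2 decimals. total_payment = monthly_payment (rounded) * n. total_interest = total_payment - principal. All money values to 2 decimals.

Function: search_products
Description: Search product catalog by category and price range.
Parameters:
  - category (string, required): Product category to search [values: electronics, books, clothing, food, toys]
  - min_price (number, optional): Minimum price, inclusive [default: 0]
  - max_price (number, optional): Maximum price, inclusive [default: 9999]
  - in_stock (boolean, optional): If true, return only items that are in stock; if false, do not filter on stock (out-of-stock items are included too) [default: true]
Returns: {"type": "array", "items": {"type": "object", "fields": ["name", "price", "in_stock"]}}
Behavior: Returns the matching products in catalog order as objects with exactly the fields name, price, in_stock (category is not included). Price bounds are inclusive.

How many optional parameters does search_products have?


Parameters of search_products: category (required), min_price (optional), max_price (optional), in_stock (optional)
Optional count:
3


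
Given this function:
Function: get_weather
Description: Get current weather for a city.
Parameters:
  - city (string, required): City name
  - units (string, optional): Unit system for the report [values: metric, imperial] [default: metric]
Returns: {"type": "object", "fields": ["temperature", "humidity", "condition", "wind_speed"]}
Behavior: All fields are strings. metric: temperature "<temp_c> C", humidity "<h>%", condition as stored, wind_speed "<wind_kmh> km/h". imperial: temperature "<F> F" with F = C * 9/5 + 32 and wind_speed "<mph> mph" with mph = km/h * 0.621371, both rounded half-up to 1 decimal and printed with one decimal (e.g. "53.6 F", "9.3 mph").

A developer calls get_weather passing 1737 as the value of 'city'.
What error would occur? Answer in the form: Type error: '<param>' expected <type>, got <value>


Spec: 'city' is declared as string; 1737 is an integer.
Type error: 'city' expected string, got 1737


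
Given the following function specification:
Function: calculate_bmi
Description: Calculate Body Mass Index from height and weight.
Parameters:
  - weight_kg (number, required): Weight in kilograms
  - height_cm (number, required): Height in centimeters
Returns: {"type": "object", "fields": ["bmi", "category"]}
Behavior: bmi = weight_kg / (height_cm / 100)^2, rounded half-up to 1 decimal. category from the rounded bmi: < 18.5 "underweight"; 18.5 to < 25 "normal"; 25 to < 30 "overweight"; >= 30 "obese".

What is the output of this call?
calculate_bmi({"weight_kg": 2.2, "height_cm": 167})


height_m = 167 / 100 = 1.67
bmi = 2.2 / 1.67^2 = 2.2 / 2.7889 = 0.788841 -> 0.8
0.8 < 18.5 -> underweight
Output:
{"bmi": 0.8, "category": "underweight"}


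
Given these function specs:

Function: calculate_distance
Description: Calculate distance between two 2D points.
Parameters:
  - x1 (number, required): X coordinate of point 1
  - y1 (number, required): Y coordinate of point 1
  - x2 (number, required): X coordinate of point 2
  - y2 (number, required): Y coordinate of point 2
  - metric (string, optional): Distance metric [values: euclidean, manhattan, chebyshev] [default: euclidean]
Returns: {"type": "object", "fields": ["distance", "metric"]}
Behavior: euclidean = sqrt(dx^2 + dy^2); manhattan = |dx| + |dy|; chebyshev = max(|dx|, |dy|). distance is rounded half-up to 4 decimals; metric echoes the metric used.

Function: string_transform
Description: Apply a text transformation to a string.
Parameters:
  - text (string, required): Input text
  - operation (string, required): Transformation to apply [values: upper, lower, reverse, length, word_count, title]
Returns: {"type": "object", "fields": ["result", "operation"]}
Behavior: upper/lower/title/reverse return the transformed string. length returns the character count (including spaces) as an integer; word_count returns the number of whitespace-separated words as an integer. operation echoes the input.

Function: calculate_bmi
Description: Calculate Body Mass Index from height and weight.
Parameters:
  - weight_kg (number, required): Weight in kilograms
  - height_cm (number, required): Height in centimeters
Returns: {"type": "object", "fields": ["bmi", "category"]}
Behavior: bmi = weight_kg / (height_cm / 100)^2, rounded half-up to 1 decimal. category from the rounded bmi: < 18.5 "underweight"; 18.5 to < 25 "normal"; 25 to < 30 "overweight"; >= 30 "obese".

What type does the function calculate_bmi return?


The calculate_bmi spec declares Returns: {"type": "object", "fields": ["bmi", "category"]}
Type:
object


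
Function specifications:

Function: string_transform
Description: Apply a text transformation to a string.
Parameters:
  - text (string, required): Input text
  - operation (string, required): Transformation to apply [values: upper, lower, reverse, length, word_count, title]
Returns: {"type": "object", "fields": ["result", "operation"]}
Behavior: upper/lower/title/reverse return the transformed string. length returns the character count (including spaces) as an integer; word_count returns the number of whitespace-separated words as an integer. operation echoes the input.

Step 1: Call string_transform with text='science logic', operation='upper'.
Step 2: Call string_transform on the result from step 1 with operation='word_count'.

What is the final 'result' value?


Step 1: string_transform(text='science logic', operation='upper')
  -> result = 'SCIENCE LOGIC'
Step 2: string_transform(text='SCIENCE LOGIC', operation='word_count')
  words: SCIENCE, LOGIC -> 2
  -> result = 2
2


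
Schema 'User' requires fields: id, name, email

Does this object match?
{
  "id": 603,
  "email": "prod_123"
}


Checking required fields...
Missing: name
Invalid - missing required field 'name'


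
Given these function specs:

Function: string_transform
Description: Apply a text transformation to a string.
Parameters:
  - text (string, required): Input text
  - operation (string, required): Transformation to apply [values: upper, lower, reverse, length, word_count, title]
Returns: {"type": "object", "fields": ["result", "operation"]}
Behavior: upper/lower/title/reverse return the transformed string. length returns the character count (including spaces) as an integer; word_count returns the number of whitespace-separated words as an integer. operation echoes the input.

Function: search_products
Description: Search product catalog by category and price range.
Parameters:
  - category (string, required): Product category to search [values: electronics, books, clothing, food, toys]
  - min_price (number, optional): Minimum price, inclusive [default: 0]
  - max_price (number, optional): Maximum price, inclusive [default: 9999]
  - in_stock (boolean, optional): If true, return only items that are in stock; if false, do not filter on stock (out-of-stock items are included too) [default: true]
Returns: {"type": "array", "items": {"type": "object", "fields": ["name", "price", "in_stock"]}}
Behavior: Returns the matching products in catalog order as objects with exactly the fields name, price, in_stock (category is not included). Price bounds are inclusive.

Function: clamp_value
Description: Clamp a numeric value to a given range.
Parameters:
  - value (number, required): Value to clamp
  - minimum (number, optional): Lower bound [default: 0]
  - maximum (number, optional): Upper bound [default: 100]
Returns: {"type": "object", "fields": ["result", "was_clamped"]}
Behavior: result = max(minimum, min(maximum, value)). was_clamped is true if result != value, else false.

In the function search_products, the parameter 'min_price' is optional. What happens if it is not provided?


The search_products spec declares:
  - min_price (number, optional): Minimum price, inclusive [default: 0]
It defaults to 0


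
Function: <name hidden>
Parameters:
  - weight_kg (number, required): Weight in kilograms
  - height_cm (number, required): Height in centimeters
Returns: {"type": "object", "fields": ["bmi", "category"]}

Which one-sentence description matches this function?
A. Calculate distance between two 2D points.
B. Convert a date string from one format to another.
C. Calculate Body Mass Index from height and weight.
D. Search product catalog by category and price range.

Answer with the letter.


Parameters weight_kg, height_cm and return ["bmi", "category"] fit: Calculate Body Mass Index from height and weight.
C


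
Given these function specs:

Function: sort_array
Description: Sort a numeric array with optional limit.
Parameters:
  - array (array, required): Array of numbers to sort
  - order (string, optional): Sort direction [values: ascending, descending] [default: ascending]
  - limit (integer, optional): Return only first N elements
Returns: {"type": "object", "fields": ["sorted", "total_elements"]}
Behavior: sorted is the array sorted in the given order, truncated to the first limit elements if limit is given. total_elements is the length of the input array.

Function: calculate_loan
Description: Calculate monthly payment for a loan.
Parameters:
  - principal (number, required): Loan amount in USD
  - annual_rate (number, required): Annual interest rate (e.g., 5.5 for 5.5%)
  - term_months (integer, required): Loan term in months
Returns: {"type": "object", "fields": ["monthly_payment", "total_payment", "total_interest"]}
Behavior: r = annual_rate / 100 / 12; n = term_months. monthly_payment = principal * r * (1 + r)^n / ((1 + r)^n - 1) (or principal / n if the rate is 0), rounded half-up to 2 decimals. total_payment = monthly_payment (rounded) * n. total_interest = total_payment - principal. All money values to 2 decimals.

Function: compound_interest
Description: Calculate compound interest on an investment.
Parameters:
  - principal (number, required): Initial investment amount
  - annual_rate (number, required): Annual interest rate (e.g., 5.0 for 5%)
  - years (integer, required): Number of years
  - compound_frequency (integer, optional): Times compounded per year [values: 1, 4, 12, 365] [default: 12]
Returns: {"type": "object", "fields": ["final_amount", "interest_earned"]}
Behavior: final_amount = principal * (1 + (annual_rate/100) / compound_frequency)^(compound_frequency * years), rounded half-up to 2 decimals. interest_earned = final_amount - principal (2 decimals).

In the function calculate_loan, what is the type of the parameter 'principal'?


The calculate_loan spec declares:
  - principal (number, required): Loan amount in USD
Type:
number


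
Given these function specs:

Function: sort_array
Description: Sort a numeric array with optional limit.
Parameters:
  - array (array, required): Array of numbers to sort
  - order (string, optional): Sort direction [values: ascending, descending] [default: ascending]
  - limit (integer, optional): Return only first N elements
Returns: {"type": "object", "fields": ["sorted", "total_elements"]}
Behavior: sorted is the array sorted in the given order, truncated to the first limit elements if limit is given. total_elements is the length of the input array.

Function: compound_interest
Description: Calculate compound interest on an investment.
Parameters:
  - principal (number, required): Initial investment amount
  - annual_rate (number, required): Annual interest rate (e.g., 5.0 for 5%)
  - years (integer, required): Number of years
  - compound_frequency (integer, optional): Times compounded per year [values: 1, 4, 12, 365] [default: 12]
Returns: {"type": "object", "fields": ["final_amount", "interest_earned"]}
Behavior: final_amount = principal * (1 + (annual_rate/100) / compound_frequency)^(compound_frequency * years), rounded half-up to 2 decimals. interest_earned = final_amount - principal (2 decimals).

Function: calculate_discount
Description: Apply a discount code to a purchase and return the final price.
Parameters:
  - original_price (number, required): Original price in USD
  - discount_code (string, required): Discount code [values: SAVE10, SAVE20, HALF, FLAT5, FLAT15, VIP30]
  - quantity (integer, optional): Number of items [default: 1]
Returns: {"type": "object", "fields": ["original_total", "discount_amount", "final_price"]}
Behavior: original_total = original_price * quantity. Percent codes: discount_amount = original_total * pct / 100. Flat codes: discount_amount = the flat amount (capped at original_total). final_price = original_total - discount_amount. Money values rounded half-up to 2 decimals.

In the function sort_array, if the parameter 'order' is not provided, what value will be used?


The sort_array spec declares:
  - order (string, optional): Sort direction [values: ascending, descending] [default: ascending]
Default:
ascending


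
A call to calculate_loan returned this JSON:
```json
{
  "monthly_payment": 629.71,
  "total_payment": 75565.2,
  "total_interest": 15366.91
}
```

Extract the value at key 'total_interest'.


15366.91


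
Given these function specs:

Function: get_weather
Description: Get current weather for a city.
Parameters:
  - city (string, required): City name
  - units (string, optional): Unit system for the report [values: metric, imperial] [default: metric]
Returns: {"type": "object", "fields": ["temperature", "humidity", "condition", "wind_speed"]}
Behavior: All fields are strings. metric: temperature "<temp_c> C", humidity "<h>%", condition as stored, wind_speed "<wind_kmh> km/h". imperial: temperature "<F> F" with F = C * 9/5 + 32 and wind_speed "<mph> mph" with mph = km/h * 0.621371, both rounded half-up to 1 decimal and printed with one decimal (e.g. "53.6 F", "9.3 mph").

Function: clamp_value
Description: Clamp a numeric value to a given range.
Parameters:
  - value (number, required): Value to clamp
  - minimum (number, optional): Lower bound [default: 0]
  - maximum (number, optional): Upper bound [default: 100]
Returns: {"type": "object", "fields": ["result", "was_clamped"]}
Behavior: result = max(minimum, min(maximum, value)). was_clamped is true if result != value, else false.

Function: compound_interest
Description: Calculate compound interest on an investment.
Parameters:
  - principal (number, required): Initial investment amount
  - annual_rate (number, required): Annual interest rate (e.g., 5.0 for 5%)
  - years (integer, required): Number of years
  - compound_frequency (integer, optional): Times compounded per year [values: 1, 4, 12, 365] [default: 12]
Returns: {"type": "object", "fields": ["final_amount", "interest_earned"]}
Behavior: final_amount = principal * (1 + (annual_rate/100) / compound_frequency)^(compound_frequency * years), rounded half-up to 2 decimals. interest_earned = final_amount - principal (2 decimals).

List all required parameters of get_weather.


Parameters of get_weather and their required/optional flag:
  city: required
  units: optional
city


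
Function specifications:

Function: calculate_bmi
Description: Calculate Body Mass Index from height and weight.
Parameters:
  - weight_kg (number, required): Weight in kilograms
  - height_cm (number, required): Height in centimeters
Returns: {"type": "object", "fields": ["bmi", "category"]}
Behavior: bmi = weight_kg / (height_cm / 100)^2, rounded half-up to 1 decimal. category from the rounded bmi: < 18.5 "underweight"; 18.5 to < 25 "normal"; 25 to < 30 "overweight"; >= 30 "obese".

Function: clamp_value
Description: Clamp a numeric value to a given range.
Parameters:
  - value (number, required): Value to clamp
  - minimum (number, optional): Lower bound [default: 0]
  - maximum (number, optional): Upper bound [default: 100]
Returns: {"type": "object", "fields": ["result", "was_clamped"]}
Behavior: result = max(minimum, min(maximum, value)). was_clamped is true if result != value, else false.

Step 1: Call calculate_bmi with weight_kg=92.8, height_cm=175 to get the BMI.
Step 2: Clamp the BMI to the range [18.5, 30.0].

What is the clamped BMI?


Step 1: calculate_bmi(weight_kg=92.8, height_cm=175)
  height_m = 175 / 100 = 1.75
  bmi = 92.8 / 1.75^2 = 92.8 / 3.0625 = 30.302041 -> 30.3
  30.3 >= 30 -> obese
  -> bmi = 30.3
Step 2: clamp_value(value=30.3, minimum=18.5, maximum=30.0)
  result = max(18.5, min(30.0, 30.3)) = max(18.5, 30.0) = 30.0
  was_clamped = (30.0 != 30.3) = true
  -> result = 30.0
30.0


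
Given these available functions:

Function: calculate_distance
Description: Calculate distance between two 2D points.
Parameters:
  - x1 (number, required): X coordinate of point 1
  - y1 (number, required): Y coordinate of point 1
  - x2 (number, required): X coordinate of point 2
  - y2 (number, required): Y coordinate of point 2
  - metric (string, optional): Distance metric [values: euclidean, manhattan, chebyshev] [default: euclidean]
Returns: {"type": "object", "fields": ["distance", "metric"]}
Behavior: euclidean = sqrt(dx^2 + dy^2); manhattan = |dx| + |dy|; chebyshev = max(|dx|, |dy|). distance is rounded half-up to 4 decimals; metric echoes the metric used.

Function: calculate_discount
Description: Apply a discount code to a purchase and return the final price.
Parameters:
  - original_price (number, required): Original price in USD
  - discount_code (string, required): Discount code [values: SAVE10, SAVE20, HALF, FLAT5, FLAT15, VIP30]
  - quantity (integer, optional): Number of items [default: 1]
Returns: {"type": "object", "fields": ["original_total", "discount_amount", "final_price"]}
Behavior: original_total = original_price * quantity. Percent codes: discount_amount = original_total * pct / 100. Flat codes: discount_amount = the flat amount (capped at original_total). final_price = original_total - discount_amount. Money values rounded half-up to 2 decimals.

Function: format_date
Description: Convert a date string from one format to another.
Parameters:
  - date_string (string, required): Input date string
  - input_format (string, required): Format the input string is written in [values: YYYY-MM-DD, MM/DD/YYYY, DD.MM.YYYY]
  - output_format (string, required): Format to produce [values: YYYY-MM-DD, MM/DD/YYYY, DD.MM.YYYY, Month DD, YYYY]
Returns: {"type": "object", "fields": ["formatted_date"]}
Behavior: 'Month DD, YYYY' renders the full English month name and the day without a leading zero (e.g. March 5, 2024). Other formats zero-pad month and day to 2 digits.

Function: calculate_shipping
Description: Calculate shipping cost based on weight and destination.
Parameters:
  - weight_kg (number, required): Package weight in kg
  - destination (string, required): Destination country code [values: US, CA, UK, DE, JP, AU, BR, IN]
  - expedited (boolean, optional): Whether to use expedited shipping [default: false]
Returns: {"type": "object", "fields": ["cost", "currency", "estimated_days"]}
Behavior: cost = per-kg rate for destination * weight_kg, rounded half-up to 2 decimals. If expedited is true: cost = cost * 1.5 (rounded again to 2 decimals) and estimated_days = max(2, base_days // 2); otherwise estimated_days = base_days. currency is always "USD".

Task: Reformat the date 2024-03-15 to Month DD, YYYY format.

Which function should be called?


The task needs a function whose description is: Convert a date string from one format to another.
format_date


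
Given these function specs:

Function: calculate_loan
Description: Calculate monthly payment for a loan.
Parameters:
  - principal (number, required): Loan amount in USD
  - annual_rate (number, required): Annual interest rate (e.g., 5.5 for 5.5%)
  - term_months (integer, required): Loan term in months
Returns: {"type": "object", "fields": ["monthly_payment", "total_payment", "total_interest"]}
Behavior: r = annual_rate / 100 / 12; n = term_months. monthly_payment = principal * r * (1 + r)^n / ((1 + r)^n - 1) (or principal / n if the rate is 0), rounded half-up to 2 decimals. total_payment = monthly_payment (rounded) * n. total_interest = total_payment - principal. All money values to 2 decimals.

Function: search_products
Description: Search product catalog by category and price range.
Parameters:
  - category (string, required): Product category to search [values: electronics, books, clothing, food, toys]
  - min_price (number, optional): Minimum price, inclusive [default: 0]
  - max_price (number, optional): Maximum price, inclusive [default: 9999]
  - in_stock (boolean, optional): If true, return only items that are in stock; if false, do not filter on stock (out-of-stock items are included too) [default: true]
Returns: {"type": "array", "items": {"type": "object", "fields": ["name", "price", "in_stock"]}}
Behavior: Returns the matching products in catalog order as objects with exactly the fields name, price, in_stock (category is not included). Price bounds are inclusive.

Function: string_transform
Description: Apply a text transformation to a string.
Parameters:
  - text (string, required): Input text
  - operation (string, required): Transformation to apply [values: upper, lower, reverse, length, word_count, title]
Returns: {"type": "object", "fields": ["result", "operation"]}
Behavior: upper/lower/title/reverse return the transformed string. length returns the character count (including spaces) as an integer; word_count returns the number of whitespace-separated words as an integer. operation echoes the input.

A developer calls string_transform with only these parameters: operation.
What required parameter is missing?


Required parameters: text, operation
Provided: operation
Missing: text
text


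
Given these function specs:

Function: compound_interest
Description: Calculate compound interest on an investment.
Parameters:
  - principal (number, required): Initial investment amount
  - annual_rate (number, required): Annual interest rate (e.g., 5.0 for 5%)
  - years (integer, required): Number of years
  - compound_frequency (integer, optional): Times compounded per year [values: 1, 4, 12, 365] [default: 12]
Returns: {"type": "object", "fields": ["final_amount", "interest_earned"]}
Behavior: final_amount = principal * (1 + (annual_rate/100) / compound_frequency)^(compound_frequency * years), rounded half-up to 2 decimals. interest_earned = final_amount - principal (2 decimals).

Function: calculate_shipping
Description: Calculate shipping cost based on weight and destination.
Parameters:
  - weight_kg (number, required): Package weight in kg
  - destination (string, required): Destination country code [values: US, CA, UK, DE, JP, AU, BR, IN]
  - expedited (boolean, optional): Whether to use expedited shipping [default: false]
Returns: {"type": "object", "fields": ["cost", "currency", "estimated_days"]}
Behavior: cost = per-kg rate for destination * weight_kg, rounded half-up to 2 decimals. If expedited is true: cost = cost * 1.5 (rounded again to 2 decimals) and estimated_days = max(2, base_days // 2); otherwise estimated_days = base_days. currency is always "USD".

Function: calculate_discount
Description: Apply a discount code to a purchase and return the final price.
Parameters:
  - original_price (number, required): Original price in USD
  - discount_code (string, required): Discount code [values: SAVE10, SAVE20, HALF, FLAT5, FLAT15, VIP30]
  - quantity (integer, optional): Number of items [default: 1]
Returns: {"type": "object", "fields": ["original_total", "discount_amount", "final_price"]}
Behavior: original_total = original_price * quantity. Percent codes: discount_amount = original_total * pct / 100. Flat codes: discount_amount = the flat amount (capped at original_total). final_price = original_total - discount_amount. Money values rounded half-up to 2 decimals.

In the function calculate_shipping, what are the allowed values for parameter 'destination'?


The calculate_shipping spec declares:
  - destination (string, required): Destination country code [values: US, CA, UK, DE, JP, AU, BR, IN]
Allowed values:
US, CA, UK, DE, JP, AU, BR, IN
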